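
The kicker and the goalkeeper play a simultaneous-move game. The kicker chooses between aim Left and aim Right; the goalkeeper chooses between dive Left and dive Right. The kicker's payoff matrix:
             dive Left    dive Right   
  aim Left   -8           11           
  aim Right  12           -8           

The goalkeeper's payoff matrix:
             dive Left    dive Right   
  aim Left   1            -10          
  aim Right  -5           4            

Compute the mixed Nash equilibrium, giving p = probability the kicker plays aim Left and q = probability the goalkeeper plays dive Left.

Set the goalkeeper's expected payoff from dive Left equal to that from dive Right:
  the goalkeeper's payoff to dive Left: p·1 + (1−p)·(-5) = 6p - 5
  the goalkeeper's payoff to dive Right: p·(-10) + (1−p)·4 = -14p + 4
  6p - 5 = -14p + 4  ⇒  20p = 9  ⇒  p = 9/20.
The goalkeeper's mix must leave the kicker indifferent between aim Left and aim Right.
  the kicker's payoff from aim Left: q·(-8) + (1−q)·11 = -19q + 11
  the kicker's payoff from aim Right: q·12 + (1−q)·(-8) = 20q - 8
  -19q + 11 = 20q - 8  ⇒  -39q = -19  ⇒  q = 19/39.

p = 9/20, q = 19/39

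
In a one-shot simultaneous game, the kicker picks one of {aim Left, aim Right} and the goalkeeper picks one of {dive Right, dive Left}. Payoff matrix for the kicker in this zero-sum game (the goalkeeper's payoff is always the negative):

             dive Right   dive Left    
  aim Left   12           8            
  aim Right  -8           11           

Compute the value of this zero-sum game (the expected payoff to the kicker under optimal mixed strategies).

The kicker's indifference between aim Left and aim Right determines the goalkeeper's mixing probability q:
  the kicker's payoff from aim Left: q·12 + (1−q)·8 = 4q + 8
  the kicker's payoff from aim Right: q·(-8) + (1−q)·11 = -19q + 11
  4q + 8 = -19q + 11  ⇒  23q = 3  ⇒  q = 3/23.
The value is the kicker's expected payoff against this mix (using aim Left): (3/23)·12 + (20/23)·8 = 196/23.

v = 196/23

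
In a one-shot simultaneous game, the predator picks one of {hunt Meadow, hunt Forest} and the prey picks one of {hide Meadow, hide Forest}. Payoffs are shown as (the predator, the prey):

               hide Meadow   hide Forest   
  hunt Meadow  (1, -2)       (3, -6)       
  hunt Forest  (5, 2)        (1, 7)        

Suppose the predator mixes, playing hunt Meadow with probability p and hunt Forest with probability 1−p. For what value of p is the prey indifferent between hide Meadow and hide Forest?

The predator's mix must leave the prey indifferent between hide Meadow and hide Forest.
  the prey's expected payoff from hide Meadow: p·(-2) + (1−p)·2 = -4p + 2
  the prey's expected payoff from hide Forest: p·(-6) + (1−p)·7 = -13p + 7
  -4p + 2 = -13p + 7  ⇒  9p = 5  ⇒  p = 5/9.

p = 5/9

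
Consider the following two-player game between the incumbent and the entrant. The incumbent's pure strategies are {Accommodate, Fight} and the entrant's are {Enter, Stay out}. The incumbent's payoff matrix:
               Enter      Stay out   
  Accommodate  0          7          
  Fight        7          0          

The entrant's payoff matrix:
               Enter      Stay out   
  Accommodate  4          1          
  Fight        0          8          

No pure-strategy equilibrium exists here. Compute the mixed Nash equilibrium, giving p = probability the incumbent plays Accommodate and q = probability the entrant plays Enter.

The incumbent's mix must leave the entrant indifferent between Enter and Stay out.
  the entrant's payoff to Enter: p·4 + (1−p)·0 = 4p
  the entrant's payoff to Stay out: p·1 + (1−p)·8 = -7p + 8
  4p = -7p + 8  ⇒  11p = 8  ⇒  p = 8/11.
The incumbent's indifference between Accommodate and Fight determines the entrant's mixing probability q:
  the incumbent's payoff to Accommodate: q·0 + (1−q)·7 = -7q + 7
  the incumbent's payoff to Fight: q·7 + (1−q)·0 = 7q
  -7q + 7 = 7q  ⇒  -14q = -7  ⇒  q = 1/2.

p = 8/11, q = 1/2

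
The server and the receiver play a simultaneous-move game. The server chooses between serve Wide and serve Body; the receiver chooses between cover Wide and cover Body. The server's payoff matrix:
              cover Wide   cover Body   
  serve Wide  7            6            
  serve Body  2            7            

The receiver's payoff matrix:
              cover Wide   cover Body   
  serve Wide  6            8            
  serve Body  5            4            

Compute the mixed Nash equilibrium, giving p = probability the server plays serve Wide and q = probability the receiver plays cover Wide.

The server's mix must leave the receiver indifferent between cover Wide and cover Body.
  the receiver's payoff from cover Wide: p·6 + (1−p)·5 = p + 5
  the receiver's payoff from cover Body: p·8 + (1−p)·4 = 4p + 4
  p + 5 = 4p + 4  ⇒  -3p = -1  ⇒  p = 1/3.
In a mixed equilibrium the server is indifferent between serve Wide and serve Body; this condition fixes q.
  the server's payoff from serve Wide: q·7 + (1−q)·6 = q + 6
  the server's payoff from serve Body: q·2 + (1−q)·7 = -5q + 7
  q + 6 = -5q + 7  ⇒  6q = 1  ⇒  q = 1/6.

p = 1/3, q = 1/6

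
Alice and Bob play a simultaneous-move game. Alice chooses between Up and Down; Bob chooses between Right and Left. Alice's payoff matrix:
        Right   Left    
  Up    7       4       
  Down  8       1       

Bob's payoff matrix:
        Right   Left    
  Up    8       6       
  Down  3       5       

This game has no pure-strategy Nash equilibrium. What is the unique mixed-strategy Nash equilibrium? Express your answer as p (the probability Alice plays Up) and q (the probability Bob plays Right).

p = 1/2, q = 3/4

Bob's indifference between Right and Left determines Alice's mixing probability p:
  Bob's expected payoff from Right: p·8 + (1−p)·3 = 5p + 3
  Bob's expected payoff from Left: p·6 + (1−p)·5 = p + 5
  5p + 3 = p + 5  ⇒  4p = 2  ⇒  p = 1/2.
Set Alice's expected payoff from Up equal to that from Down:
  Alice's payoff to Up: q·7 + (1−q)·4 = 3q + 4
  Alice's payoff to Down: q·8 + (1−q)·1 = 7q + 1
  3q + 4 = 7q + 1  ⇒  -4q = -3  ⇒  q = 3/4.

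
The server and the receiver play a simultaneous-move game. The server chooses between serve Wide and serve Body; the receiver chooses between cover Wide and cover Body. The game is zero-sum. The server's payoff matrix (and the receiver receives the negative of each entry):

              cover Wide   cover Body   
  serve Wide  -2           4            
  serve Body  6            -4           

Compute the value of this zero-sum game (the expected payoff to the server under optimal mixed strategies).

For the server to be willing to mix, the server must be indifferent between serve Wide and serve Body, which pins down the receiver's mix.
  the server's expected payoff from serve Wide: q·(-2) + (1−q)·4 = -6q + 4
  the server's expected payoff from serve Body: q·6 + (1−q)·(-4) = 10q - 4
  -6q + 4 = 10q - 4  ⇒  -16q = -8  ⇒  q = 1/2.
The value is the server's expected payoff against this mix (using serve Wide): (1/2)·(-2) + (1/2)·4 = 1.

v = 1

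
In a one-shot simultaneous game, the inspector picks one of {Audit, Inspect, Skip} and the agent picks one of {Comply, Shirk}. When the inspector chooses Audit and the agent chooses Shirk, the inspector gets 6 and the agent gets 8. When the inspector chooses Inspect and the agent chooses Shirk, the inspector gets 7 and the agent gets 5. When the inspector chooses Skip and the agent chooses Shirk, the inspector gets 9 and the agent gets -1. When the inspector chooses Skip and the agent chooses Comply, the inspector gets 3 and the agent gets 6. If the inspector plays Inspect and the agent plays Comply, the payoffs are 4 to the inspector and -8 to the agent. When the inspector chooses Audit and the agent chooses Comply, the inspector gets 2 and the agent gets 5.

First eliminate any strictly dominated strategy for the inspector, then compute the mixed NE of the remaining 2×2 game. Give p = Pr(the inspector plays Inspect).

The inspector's strategy Audit is strictly dominated by Skip: 3 > 2 and 9 > 6. Eliminate Audit.
For the agent to be willing to mix, the agent must be indifferent between Comply and Shirk, which pins down the inspector's mix.
  the agent's payoff to Comply: p·(-8) + (1−p)·6 = -14p + 6
  the agent's payoff to Shirk: p·5 + (1−p)·(-1) = 6p - 1
  -14p + 6 = 6p - 1  ⇒  -20p = -7  ⇒  p = 7/20.

p = 7/20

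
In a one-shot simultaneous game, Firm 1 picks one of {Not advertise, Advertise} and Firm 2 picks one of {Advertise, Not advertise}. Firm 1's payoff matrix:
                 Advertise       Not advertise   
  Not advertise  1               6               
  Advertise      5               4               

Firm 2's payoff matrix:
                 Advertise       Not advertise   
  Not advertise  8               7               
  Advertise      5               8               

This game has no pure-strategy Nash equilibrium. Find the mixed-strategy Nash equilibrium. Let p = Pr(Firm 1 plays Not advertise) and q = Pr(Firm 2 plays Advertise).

p = 3/4, q = 1/3

Set Firm 2's expected payoff from Advertise equal to that from Not advertise:
  Firm 2's expected payoff from Advertise: p·8 + (1−p)·5 = 3p + 5
  Firm 2's expected payoff from Not advertise: p·7 + (1−p)·8 = -p + 8
  3p + 5 = -p + 8  ⇒  4p = 3  ⇒  p = 3/4.
Firm 2's mix must leave Firm 1 indifferent between Not advertise and Advertise.
  Firm 1's payoff from Not advertise: q·1 + (1−q)·6 = -5q + 6
  Firm 1's payoff from Advertise: q·5 + (1−q)·4 = q + 4
  -5q + 6 = q + 4  ⇒  -6q = -2  ⇒  q = 1/3.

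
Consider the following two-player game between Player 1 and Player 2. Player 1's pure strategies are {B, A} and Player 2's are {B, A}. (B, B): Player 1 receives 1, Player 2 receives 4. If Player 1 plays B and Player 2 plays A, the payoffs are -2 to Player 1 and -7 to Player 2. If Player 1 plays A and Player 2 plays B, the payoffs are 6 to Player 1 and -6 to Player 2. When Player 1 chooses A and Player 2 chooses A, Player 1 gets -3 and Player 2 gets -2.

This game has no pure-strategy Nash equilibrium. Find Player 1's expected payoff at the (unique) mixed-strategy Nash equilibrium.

-3/2

Player 1's indifference between B and A determines Player 2's mixing probability q:
  Player 1's expected payoff from B: q·1 + (1−q)·(-2) = 3q - 2
  Player 1's expected payoff from A: q·6 + (1−q)·(-3) = 9q - 3
  3q - 2 = 9q - 3  ⇒  -6q = -1  ⇒  q = 1/6.
At equilibrium Player 1 is indifferent across rows, so Player 1's payoff equals the payoff from B: (1/6)·1 + (5/6)·(-2) = -3/2.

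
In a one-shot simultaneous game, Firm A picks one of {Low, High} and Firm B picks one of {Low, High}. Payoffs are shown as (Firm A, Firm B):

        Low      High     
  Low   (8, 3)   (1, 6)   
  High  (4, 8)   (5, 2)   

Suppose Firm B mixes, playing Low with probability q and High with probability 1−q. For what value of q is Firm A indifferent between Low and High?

In a mixed equilibrium Firm A is indifferent between Low and High; this condition fixes q.
  Firm A's expected payoff from Low: q·8 + (1−q)·1 = 7q + 1
  Firm A's expected payoff from High: q·4 + (1−q)·5 = -q + 5
  7q + 1 = -q + 5  ⇒  8q = 4  ⇒  q = 1/2.

q = 1/2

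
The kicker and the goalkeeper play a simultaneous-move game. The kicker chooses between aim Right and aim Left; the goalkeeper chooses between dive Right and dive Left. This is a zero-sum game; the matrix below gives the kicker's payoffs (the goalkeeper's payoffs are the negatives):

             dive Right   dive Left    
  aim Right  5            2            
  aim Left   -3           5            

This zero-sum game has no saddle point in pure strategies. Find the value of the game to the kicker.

v = 31/11

The goalkeeper's mix must leave the kicker indifferent between aim Right and aim Left.
  the kicker's payoff from aim Right: q·5 + (1−q)·2 = 3q + 2
  the kicker's payoff from aim Left: q·(-3) + (1−q)·5 = -8q + 5
  3q + 2 = -8q + 5  ⇒  11q = 3  ⇒  q = 3/11.
The value is the kicker's expected payoff against this mix (using aim Right): (3/11)·5 + (8/11)·2 = 31/11.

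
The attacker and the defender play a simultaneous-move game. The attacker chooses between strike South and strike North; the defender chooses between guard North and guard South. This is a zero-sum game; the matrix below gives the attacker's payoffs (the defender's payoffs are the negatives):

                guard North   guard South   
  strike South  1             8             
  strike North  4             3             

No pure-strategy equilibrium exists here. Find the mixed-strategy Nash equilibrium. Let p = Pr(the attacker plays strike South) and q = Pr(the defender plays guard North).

p = 1/8, q = 5/8

In a mixed equilibrium the defender is indifferent between guard North and guard South; this condition fixes p.
  the defender's payoff from guard North: p·(-1) + (1−p)·(-4) = 3p - 4
  the defender's payoff from guard South: p·(-8) + (1−p)·(-3) = -5p - 3
  3p - 4 = -5p - 3  ⇒  8p = 1  ⇒  p = 1/8.
The defender's mix must leave the attacker indifferent between strike South and strike North.
  the attacker's payoff to strike South: q·1 + (1−q)·8 = -7q + 8
  the attacker's payoff to strike North: q·4 + (1−q)·3 = q + 3
  -7q + 8 = q + 3  ⇒  -8q = -5  ⇒  q = 5/8.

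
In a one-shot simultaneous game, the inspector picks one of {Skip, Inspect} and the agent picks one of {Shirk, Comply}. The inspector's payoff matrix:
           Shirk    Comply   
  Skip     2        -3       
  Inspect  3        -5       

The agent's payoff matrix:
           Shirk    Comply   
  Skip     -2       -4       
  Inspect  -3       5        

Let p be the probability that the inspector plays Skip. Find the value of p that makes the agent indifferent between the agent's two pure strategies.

The inspector's mix must leave the agent indifferent between Shirk and Comply.
  the agent's payoff from Shirk: p·(-2) + (1−p)·(-3) = p - 3
  the agent's payoff from Comply: p·(-4) + (1−p)·5 = -9p + 5
  p - 3 = -9p + 5  ⇒  10p = 8  ⇒  p = 4/5.

p = 4/5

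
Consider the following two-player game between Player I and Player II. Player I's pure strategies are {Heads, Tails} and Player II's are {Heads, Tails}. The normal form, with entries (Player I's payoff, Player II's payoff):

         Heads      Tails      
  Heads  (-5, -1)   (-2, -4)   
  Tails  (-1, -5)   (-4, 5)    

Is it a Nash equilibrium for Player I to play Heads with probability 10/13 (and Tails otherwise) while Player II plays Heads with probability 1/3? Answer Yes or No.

Yes

Check Player II's indifference given Player I's mix p = 10/13:
  payoff from Heads = -25/13; payoff from Tails = -25/13 — equal.
Check Player I's indifference given Player II's mix q = 1/3:
  payoff from Heads = -3; payoff from Tails = -3 — equal.
Both players are indifferent, so neither can profitably deviate.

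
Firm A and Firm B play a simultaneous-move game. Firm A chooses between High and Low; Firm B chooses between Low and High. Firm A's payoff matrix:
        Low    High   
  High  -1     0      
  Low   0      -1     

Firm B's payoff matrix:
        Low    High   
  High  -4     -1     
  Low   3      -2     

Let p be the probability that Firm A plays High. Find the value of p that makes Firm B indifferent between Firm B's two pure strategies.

p = 5/8

In a mixed equilibrium Firm B is indifferent between Low and High; this condition fixes p.
  Firm B's payoff to Low: p·(-4) + (1−p)·3 = -7p + 3
  Firm B's payoff to High: p·(-1) + (1−p)·(-2) = p - 2
  -7p + 3 = p - 2  ⇒  -8p = -5  ⇒  p = 5/8.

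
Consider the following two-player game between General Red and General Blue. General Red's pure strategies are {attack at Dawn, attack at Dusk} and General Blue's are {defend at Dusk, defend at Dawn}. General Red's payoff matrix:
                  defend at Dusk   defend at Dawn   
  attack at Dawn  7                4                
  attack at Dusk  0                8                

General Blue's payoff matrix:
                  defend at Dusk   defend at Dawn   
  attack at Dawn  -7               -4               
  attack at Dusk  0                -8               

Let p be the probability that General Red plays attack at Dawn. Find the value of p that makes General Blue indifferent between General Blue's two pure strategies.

Set General Blue's expected payoff from defend at Dusk equal to that from defend at Dawn:
  General Blue's payoff from defend at Dusk: p·(-7) + (1−p)·0 = -7p
  General Blue's payoff from defend at Dawn: p·(-4) + (1−p)·(-8) = 4p - 8
  -7p = 4p - 8  ⇒  -11p = -8  ⇒  p = 8/11.

p = 8/11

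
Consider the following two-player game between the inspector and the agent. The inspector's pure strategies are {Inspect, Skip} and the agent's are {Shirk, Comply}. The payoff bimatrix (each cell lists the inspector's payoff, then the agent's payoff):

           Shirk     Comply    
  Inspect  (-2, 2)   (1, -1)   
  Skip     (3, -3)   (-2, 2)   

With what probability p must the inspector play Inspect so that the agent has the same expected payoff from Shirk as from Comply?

The agent's indifference between Shirk and Comply determines the inspector's mixing probability p:
  the agent's payoff to Shirk: p·2 + (1−p)·(-3) = 5p - 3
  the agent's payoff to Comply: p·(-1) + (1−p)·2 = -3p + 2
  5p - 3 = -3p + 2  ⇒  8p = 5  ⇒  p = 5/8.

p = 5/8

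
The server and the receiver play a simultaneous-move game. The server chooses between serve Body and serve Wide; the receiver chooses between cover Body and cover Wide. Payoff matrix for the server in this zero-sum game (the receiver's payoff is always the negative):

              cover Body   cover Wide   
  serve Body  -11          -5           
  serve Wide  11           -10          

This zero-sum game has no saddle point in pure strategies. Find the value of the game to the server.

v = -55/9

For the server to be willing to mix, the server must be indifferent between serve Body and serve Wide, which pins down the receiver's mix.
  the server's payoff to serve Body: q·(-11) + (1−q)·(-5) = -6q - 5
  the server's payoff to serve Wide: q·11 + (1−q)·(-10) = 21q - 10
  -6q - 5 = 21q - 10  ⇒  -27q = -5  ⇒  q = 5/27.
The value is the server's expected payoff against this mix (using serve Body): (5/27)·(-11) + (22/27)·(-5) = -55/9.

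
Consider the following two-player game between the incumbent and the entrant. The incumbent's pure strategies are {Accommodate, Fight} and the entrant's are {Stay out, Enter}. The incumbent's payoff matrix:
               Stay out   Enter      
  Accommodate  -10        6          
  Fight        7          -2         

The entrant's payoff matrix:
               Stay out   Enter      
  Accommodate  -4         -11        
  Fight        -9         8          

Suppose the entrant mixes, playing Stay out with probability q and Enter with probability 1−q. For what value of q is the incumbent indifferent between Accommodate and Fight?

In a mixed equilibrium the incumbent is indifferent between Accommodate and Fight; this condition fixes q.
  the incumbent's payoff to Accommodate: q·(-10) + (1−q)·6 = -16q + 6
  the incumbent's payoff to Fight: q·7 + (1−q)·(-2) = 9q - 2
  -16q + 6 = 9q - 2  ⇒  -25q = -8  ⇒  q = 8/25.

q = 8/25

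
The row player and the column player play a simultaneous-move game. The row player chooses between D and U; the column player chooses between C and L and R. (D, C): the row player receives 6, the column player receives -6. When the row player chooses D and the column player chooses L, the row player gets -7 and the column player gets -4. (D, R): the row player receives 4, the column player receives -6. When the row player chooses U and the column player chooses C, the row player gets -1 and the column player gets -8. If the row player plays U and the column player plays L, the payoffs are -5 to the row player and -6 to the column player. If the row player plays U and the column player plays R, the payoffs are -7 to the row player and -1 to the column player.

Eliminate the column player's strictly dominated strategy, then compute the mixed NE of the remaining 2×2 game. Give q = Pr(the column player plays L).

The column player's strategy C is strictly dominated by L: -4 > -6 and -6 > -8. Eliminate C.
The row player's indifference between D and U determines the column player's mixing probability q:
  the row player's expected payoff from D: q·(-7) + (1−q)·4 = -11q + 4
  the row player's expected payoff from U: q·(-5) + (1−q)·(-7) = 2q - 7
  -11q + 4 = 2q - 7  ⇒  -13q = -11  ⇒  q = 11/13.

q = 11/13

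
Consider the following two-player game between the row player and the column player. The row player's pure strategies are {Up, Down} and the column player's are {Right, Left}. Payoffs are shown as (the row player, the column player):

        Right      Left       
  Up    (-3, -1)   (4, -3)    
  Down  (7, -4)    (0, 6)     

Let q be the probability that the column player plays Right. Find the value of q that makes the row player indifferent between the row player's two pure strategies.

q = 2/7

The row player's indifference between Up and Down determines the column player's mixing probability q:
  the row player's expected payoff from Up: q·(-3) + (1−q)·4 = -7q + 4
  the row player's expected payoff from Down: q·7 + (1−q)·0 = 7q
  -7q + 4 = 7q  ⇒  -14q = -4  ⇒  q = 2/7.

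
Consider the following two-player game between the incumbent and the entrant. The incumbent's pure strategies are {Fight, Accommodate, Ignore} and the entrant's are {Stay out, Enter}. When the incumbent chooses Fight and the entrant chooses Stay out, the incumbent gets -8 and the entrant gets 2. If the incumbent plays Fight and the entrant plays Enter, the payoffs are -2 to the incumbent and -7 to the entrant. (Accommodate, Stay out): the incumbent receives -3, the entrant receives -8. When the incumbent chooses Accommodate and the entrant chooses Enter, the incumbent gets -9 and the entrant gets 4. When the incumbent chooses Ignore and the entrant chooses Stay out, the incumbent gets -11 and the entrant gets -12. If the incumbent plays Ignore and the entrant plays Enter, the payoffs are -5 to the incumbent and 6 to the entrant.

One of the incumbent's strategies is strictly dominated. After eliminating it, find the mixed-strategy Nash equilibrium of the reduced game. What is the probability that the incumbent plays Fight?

p = 4/7

The incumbent's strategy Ignore is strictly dominated by Fight: -8 > -11 and -2 > -5. Eliminate Ignore.
The incumbent's mix must leave the entrant indifferent between Stay out and Enter.
  the entrant's payoff from Stay out: p·2 + (1−p)·(-8) = 10p - 8
  the entrant's payoff from Enter: p·(-7) + (1−p)·4 = -11p + 4
  10p - 8 = -11p + 4  ⇒  21p = 12  ⇒  p = 4/7.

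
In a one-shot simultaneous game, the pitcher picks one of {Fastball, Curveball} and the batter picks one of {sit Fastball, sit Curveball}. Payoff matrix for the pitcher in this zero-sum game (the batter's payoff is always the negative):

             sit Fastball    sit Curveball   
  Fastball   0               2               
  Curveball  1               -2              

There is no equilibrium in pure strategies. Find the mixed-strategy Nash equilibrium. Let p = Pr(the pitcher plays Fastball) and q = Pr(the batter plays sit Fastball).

p = 3/5, q = 4/5

For the batter to be willing to mix, the batter must be indifferent between sit Fastball and sit Curveball, which pins down the pitcher's mix.
  the batter's expected payoff from sit Fastball: p·0 + (1−p)·(-1) = p - 1
  the batter's expected payoff from sit Curveball: p·(-2) + (1−p)·2 = -4p + 2
  p - 1 = -4p + 2  ⇒  5p = 3  ⇒  p = 3/5.
The pitcher's indifference between Fastball and Curveball determines the batter's mixing probability q:
  the pitcher's payoff to Fastball: q·0 + (1−q)·2 = -2q + 2
  the pitcher's payoff to Curveball: q·1 + (1−q)·(-2) = 3q - 2
  -2q + 2 = 3q - 2  ⇒  -5q = -4  ⇒  q = 4/5.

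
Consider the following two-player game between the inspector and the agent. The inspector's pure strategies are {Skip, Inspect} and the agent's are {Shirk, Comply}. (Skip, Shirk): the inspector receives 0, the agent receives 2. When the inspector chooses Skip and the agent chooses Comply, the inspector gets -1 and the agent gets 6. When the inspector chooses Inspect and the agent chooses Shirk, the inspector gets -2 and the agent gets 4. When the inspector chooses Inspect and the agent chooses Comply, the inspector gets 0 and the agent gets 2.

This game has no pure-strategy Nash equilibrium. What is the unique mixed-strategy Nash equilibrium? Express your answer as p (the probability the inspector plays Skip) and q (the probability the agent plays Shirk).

The inspector's mix must leave the agent indifferent between Shirk and Comply.
  the agent's payoff to Shirk: p·2 + (1−p)·4 = -2p + 4
  the agent's payoff to Comply: p·6 + (1−p)·2 = 4p + 2
  -2p + 4 = 4p + 2  ⇒  -6p = -2  ⇒  p = 1/3.
For the inspector to be willing to mix, the inspector must be indifferent between Skip and Inspect, which pins down the agent's mix.
  the inspector's expected payoff from Skip: q·0 + (1−q)·(-1) = q - 1
  the inspector's expected payoff from Inspect: q·(-2) + (1−q)·0 = -2q
  q - 1 = -2q  ⇒  3q = 1  ⇒  q = 1/3.

p = 1/3, q = 1/3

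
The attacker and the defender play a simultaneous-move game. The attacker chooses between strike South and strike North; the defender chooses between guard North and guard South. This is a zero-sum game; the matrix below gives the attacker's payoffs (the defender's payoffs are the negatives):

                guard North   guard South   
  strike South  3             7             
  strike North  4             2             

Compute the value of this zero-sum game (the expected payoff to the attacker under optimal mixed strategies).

v = 11/3

The attacker's indifference between strike South and strike North determines the defender's mixing probability q:
  the attacker's payoff to strike South: q·3 + (1−q)·7 = -4q + 7
  the attacker's payoff to strike North: q·4 + (1−q)·2 = 2q + 2
  -4q + 7 = 2q + 2  ⇒  -6q = -5  ⇒  q = 5/6.
The value is the attacker's expected payoff against this mix (using strike South): (5/6)·3 + (1/6)·7 = 11/3.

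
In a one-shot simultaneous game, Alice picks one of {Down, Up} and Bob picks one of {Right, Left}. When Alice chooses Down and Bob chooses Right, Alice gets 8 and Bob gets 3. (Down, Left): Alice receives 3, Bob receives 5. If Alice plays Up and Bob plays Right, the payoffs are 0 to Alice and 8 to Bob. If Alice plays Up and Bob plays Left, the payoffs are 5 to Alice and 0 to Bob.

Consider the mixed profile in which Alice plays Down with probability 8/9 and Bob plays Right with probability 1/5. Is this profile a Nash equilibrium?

No

Given Alice's mix p = 8/9, Bob's payoff from Right is 32/9 but from Left is 40/9. Bob strictly prefers Left, so Bob would not mix.
So the proposed profile is not a Nash equilibrium.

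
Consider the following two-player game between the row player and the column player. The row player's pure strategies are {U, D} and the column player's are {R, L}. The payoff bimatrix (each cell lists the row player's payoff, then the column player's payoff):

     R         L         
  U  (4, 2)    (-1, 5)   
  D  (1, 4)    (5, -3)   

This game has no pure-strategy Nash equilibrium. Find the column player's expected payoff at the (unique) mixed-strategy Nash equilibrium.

Set the column player's expected payoff from R equal to that from L:
  the column player's expected payoff from R: p·2 + (1−p)·4 = -2p + 4
  the column player's expected payoff from L: p·5 + (1−p)·(-3) = 8p - 3
  -2p + 4 = 8p - 3  ⇒  -10p = -7  ⇒  p = 7/10.
At equilibrium the column player is indifferent across columns, so the column player's payoff equals the payoff from R: (7/10)·2 + (3/10)·4 = 13/5.

13/5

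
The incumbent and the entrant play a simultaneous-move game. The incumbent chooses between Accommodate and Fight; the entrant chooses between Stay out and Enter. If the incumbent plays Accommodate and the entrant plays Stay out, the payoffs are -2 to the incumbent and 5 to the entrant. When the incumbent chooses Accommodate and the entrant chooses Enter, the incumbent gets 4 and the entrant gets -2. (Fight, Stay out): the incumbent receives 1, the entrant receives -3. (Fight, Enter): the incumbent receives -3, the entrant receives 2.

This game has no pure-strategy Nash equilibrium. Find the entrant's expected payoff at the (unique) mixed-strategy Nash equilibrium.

In a mixed equilibrium the entrant is indifferent between Stay out and Enter; this condition fixes p.
  the entrant's payoff from Stay out: p·5 + (1−p)·(-3) = 8p - 3
  the entrant's payoff from Enter: p·(-2) + (1−p)·2 = -4p + 2
  8p - 3 = -4p + 2  ⇒  12p = 5  ⇒  p = 5/12.
At equilibrium the entrant is indifferent across columns, so the entrant's payoff equals the payoff from Stay out: (5/12)·5 + (7/12)·(-3) = 1/3.

1/3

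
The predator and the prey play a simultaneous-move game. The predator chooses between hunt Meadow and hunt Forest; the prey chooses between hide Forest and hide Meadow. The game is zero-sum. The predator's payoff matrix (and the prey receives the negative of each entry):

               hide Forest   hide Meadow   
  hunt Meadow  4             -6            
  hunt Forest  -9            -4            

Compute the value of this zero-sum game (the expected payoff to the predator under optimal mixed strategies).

v = -14/3

The prey's mix must leave the predator indifferent between hunt Meadow and hunt Forest.
  the predator's expected payoff from hunt Meadow: q·4 + (1−q)·(-6) = 10q - 6
  the predator's expected payoff from hunt Forest: q·(-9) + (1−q)·(-4) = -5q - 4
  10q - 6 = -5q - 4  ⇒  15q = 2  ⇒  q = 2/15.
The value is the predator's expected payoff against this mix (using hunt Meadow): (2/15)·4 + (13/15)·(-6) = -14/3.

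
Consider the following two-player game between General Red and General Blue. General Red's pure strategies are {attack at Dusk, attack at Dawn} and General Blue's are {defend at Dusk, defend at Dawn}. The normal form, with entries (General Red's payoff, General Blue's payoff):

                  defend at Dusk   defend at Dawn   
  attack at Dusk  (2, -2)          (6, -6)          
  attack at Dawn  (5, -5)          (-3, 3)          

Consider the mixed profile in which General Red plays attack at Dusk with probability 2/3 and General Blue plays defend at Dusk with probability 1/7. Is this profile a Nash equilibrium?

No

Given General Blue's mix q = 1/7, General Red's payoff from attack at Dusk is 38/7 but from attack at Dawn is -13/7. General Red strictly prefers attack at Dusk, so General Red would not mix.
So the proposed profile is not a Nash equilibrium.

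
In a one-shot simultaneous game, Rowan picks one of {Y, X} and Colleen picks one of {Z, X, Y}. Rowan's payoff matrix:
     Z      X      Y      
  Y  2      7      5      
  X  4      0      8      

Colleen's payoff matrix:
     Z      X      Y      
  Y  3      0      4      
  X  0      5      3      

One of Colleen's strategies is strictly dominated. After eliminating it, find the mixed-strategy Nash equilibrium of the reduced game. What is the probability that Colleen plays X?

Colleen's strategy Z is strictly dominated by Y: 4 > 3 and 3 > 0. Eliminate Z.
Colleen's mix must leave Rowan indifferent between Y and X.
  Rowan's payoff from Y: q·7 + (1−q)·5 = 2q + 5
  Rowan's payoff from X: q·0 + (1−q)·8 = -8q + 8
  2q + 5 = -8q + 8  ⇒  10q = 3  ⇒  q = 3/10.

q = 3/10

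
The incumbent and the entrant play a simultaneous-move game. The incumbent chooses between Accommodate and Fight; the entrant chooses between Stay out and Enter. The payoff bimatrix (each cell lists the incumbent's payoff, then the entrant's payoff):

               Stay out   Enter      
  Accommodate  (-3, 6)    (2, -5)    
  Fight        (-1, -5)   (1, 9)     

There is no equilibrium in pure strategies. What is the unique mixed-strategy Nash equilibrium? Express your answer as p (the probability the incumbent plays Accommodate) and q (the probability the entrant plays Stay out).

p = 14/25, q = 1/3

The incumbent's mix must leave the entrant indifferent between Stay out and Enter.
  the entrant's expected payoff from Stay out: p·6 + (1−p)·(-5) = 11p - 5
  the entrant's expected payoff from Enter: p·(-5) + (1−p)·9 = -14p + 9
  11p - 5 = -14p + 9  ⇒  25p = 14  ⇒  p = 14/25.
In a mixed equilibrium the incumbent is indifferent between Accommodate and Fight; this condition fixes q.
  the incumbent's payoff from Accommodate: q·(-3) + (1−q)·2 = -5q + 2
  the incumbent's payoff from Fight: q·(-1) + (1−q)·1 = -2q + 1
  -5q + 2 = -2q + 1  ⇒  -3q = -1  ⇒  q = 1/3.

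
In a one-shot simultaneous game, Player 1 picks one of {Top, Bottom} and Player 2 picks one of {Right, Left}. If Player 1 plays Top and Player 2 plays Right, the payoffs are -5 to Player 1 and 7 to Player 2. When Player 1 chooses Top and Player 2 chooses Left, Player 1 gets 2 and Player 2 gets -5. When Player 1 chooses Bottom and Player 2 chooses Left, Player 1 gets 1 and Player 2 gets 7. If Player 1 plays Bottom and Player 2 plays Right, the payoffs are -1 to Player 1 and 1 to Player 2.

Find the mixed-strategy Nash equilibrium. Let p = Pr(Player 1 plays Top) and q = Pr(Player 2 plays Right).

For Player 2 to be willing to mix, Player 2 must be indifferent between Right and Left, which pins down Player 1's mix.
  Player 2's payoff to Right: p·7 + (1−p)·1 = 6p + 1
  Player 2's payoff to Left: p·(-5) + (1−p)·7 = -12p + 7
  6p + 1 = -12p + 7  ⇒  18p = 6  ⇒  p = 1/3.
For Player 1 to be willing to mix, Player 1 must be indifferent between Top and Bottom, which pins down Player 2's mix.
  Player 1's expected payoff from Top: q·(-5) + (1−q)·2 = -7q + 2
  Player 1's expected payoff from Bottom: q·(-1) + (1−q)·1 = -2q + 1
  -7q + 2 = -2q + 1  ⇒  -5q = -1  ⇒  q = 1/5.

p = 1/3, q = 1/5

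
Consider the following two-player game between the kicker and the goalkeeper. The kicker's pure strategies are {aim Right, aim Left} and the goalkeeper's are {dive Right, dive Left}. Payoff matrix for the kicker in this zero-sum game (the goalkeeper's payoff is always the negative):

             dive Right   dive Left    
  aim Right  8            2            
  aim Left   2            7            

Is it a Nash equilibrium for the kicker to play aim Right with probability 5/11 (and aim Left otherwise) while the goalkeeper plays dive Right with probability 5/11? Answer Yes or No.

Yes

Check the goalkeeper's indifference given the kicker's mix p = 5/11:
  payoff from dive Right = -52/11; payoff from dive Left = -52/11 — equal.
Check the kicker's indifference given the goalkeeper's mix q = 5/11:
  payoff from aim Right = 52/11; payoff from aim Left = 52/11 — equal.
Both players are indifferent, so neither can profitably deviate.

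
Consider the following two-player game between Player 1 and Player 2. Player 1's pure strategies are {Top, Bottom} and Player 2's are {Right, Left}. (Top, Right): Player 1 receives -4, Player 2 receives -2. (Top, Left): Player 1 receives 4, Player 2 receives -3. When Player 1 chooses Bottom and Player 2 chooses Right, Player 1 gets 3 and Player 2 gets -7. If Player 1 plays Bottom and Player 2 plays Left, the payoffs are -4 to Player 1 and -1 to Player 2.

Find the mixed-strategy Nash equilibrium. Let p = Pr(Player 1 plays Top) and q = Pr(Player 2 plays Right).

p = 6/7, q = 8/15

In a mixed equilibrium Player 2 is indifferent between Right and Left; this condition fixes p.
  Player 2's expected payoff from Right: p·(-2) + (1−p)·(-7) = 5p - 7
  Player 2's expected payoff from Left: p·(-3) + (1−p)·(-1) = -2p - 1
  5p - 7 = -2p - 1  ⇒  7p = 6  ⇒  p = 6/7.
Player 1's indifference between Top and Bottom determines Player 2's mixing probability q:
  Player 1's payoff to Top: q·(-4) + (1−q)·4 = -8q + 4
  Player 1's payoff to Bottom: q·3 + (1−q)·(-4) = 7q - 4
  -8q + 4 = 7q - 4  ⇒  -15q = -8  ⇒  q = 8/15.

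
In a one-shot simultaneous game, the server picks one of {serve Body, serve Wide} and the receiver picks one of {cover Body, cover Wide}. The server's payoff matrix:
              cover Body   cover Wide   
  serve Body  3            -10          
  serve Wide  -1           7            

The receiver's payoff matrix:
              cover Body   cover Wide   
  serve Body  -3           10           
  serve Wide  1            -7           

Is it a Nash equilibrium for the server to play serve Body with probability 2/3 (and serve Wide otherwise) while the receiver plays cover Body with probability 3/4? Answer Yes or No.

No

Given the server's mix p = 2/3, the receiver's payoff from cover Body is -5/3 but from cover Wide is 13/3. The receiver strictly prefers cover Wide, so the receiver would not mix.
So the proposed profile is not a Nash equilibrium.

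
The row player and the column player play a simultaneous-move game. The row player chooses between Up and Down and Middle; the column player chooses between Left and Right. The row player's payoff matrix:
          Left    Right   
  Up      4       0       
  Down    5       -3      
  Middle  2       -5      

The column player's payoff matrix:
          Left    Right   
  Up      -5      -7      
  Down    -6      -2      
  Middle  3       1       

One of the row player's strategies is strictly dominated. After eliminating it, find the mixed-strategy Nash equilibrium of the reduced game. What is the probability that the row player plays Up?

p = 2/3

The row player's strategy Middle is strictly dominated by Down: 5 > 2 and -3 > -5. Eliminate Middle.
For the column player to be willing to mix, the column player must be indifferent between Left and Right, which pins down the row player's mix.
  the column player's payoff from Left: p·(-5) + (1−p)·(-6) = p - 6
  the column player's payoff from Right: p·(-7) + (1−p)·(-2) = -5p - 2
  p - 6 = -5p - 2  ⇒  6p = 4  ⇒  p = 2/3.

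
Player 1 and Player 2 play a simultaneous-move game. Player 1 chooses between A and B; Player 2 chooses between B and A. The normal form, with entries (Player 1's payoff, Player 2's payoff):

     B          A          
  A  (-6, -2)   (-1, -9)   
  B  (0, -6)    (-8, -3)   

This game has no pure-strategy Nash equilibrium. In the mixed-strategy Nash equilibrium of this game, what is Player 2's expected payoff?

-24/5

For Player 2 to be willing to mix, Player 2 must be indifferent between B and A, which pins down Player 1's mix.
  Player 2's expected payoff from B: p·(-2) + (1−p)·(-6) = 4p - 6
  Player 2's expected payoff from A: p·(-9) + (1−p)·(-3) = -6p - 3
  4p - 6 = -6p - 3  ⇒  10p = 3  ⇒  p = 3/10.
At equilibrium Player 2 is indifferent across columns, so Player 2's payoff equals the payoff from B: (3/10)·(-2) + (7/10)·(-6) = -24/5.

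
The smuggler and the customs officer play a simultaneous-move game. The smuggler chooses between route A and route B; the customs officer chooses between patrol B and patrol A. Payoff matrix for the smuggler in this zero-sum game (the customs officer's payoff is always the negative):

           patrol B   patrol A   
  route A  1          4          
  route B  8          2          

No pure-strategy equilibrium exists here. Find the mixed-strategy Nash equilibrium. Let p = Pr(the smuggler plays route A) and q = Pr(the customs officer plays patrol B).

p = 2/3, q = 2/9

The smuggler's mix must leave the customs officer indifferent between patrol B and patrol A.
  the customs officer's expected payoff from patrol B: p·(-1) + (1−p)·(-8) = 7p - 8
  the customs officer's expected payoff from patrol A: p·(-4) + (1−p)·(-2) = -2p - 2
  7p - 8 = -2p - 2  ⇒  9p = 6  ⇒  p = 2/3.
Set the smuggler's expected payoff from route A equal to that from route B:
  the smuggler's payoff from route A: q·1 + (1−q)·4 = -3q + 4
  the smuggler's payoff from route B: q·8 + (1−q)·2 = 6q + 2
  -3q + 4 = 6q + 2  ⇒  -9q = -2  ⇒  q = 2/9.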